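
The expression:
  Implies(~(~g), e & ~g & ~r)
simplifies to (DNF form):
~g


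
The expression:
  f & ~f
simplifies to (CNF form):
False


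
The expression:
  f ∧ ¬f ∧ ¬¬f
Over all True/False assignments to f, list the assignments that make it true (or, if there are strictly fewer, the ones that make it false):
is never true.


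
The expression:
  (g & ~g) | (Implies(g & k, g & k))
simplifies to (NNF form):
True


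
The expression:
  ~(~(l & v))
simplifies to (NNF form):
l & v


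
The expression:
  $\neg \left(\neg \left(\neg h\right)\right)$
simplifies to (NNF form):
$\neg h$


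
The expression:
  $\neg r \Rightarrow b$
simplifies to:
$b \vee r$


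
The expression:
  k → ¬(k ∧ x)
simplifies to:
¬k ∨ ¬x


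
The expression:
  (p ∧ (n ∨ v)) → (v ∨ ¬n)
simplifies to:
v ∨ ¬n ∨ ¬p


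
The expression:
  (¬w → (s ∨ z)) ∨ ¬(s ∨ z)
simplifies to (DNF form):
True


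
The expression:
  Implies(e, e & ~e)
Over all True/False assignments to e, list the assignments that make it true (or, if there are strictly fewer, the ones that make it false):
is true only for:
  e=False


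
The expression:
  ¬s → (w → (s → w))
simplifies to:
True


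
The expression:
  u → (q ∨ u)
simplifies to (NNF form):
True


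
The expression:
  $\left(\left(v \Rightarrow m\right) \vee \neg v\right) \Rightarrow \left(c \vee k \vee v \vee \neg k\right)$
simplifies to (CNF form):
$\text{True}$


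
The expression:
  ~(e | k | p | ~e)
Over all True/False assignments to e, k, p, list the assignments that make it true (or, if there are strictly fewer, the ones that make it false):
is never true.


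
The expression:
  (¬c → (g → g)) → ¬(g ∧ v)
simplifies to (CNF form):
¬g ∨ ¬v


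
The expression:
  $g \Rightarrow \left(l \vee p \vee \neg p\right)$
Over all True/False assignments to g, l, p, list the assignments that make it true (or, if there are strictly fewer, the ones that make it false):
is always true.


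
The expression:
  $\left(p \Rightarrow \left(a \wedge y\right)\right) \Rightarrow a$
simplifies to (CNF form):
$a \vee p$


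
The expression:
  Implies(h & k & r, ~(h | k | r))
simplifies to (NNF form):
~h | ~k | ~r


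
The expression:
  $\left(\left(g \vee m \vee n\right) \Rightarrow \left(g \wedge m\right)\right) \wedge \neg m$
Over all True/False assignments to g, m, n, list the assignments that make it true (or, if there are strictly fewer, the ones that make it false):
is true only for:
  g=False, m=False, n=False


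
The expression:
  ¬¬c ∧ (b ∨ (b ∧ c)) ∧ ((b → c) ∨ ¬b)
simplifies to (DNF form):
b ∧ c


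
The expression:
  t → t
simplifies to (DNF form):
True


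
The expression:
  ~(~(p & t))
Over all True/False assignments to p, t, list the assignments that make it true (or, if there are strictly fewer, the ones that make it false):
is true only for:
  p=True, t=True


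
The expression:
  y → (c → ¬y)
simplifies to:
¬c ∨ ¬y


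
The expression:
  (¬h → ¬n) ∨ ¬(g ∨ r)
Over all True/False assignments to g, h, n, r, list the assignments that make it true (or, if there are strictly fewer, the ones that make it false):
is false only for:
  g=False, h=False, n=True, r=True;
  g=True, h=False, n=True, r=False;
  g=True, h=False, n=True, r=True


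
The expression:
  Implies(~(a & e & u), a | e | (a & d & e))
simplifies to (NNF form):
a | e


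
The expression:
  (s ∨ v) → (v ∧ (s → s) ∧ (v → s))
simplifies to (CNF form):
(s ∨ ¬v) ∧ (v ∨ ¬s)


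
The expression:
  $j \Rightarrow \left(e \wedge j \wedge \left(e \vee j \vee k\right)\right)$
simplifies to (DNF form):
$e \vee \neg j$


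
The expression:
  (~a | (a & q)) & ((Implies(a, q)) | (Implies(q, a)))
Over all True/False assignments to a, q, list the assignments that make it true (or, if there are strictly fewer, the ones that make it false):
is false only for:
  a=True, q=False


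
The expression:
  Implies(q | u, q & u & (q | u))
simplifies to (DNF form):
(q & u) | (~q & ~u)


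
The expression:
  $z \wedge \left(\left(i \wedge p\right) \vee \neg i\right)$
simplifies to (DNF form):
$\left(p \wedge z\right) \vee \left(z \wedge \neg i\right)$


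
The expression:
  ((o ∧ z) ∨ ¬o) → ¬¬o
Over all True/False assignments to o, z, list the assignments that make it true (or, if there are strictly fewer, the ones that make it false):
is true only for:
  o=True, z=False;
  o=True, z=True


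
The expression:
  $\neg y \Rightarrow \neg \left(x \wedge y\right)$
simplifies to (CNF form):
$\text{True}$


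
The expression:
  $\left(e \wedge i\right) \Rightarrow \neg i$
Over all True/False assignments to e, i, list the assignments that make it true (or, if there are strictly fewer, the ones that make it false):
is false only for:
  e=True, i=True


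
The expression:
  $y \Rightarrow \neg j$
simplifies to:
$\neg j \vee \neg y$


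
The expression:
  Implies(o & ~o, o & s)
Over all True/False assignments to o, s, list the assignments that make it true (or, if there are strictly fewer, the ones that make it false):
is always true.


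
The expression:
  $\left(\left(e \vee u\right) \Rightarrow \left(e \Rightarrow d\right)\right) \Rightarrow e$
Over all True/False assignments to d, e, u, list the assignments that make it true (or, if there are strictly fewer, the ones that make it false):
is true only for:
  d=False, e=True, u=False;
  d=False, e=True, u=True;
  d=True, e=True, u=False;
  d=True, e=True, u=True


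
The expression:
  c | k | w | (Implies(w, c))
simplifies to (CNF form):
True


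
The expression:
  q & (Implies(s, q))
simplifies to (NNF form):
q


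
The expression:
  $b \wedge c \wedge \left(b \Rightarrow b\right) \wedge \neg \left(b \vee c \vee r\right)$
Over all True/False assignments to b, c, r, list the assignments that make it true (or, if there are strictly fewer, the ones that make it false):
is never true.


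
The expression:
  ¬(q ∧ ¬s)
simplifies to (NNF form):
s ∨ ¬q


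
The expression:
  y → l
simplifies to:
l ∨ ¬y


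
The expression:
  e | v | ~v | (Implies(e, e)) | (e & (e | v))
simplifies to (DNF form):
True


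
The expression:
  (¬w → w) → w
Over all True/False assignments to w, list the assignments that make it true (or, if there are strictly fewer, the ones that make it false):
is always true.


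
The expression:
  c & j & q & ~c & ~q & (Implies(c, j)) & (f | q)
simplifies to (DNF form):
False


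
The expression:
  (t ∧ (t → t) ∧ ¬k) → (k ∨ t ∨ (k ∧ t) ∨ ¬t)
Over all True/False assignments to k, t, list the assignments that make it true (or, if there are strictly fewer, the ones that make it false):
is always true.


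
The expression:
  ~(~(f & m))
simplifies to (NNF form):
f & m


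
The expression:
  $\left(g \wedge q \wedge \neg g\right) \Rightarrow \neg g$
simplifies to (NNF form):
$\text{True}$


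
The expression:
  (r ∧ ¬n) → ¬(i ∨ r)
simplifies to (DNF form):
n ∨ ¬r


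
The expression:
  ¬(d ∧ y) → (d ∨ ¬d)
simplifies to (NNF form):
True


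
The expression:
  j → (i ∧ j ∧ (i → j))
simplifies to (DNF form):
i ∨ ¬j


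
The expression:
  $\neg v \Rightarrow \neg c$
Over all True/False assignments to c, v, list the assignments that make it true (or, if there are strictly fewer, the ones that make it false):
is false only for:
  c=True, v=False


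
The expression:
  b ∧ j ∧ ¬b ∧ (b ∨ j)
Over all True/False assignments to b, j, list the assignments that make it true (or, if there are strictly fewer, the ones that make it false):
is never true.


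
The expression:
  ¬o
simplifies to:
¬o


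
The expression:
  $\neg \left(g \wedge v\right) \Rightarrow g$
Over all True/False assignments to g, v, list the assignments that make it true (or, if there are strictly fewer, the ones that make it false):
is true only for:
  g=True, v=False;
  g=True, v=True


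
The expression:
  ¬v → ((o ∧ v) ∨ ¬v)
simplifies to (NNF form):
True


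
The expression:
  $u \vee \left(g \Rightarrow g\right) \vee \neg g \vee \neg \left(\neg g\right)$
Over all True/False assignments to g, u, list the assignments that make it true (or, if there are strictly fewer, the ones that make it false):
is always true.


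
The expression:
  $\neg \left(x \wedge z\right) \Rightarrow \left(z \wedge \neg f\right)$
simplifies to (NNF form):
$z \wedge \left(x \vee \neg f\right)$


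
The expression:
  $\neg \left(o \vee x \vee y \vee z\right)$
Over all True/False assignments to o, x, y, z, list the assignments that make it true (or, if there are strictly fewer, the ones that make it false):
is true only for:
  o=False, x=False, y=False, z=False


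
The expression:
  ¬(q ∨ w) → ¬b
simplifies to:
q ∨ w ∨ ¬b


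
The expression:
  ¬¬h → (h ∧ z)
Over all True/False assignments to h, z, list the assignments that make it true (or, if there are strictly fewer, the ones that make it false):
is false only for:
  h=True, z=False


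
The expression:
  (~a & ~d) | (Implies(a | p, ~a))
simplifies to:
~a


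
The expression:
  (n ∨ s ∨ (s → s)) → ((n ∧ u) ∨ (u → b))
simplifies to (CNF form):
b ∨ n ∨ ¬u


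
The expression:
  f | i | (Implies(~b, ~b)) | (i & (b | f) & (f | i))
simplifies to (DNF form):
True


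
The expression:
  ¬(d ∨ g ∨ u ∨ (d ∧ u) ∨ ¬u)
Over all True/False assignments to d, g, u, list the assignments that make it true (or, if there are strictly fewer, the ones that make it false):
is never true.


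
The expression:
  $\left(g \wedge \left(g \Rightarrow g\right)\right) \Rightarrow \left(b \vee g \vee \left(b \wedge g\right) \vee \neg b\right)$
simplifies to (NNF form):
$\text{True}$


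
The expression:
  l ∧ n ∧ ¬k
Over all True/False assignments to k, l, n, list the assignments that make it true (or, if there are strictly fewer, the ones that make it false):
is true only for:
  k=False, l=True, n=True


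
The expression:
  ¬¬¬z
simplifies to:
¬z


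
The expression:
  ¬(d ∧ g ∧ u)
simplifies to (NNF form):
¬d ∨ ¬g ∨ ¬u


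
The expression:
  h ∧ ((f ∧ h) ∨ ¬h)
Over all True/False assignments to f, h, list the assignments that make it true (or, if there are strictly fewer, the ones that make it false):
is true only for:
  f=True, h=True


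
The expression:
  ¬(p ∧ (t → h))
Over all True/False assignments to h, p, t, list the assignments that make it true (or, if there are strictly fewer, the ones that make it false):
is false only for:
  h=False, p=True, t=False;
  h=True, p=True, t=False;
  h=True, p=True, t=True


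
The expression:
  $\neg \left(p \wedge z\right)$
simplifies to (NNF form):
$\neg p \vee \neg z$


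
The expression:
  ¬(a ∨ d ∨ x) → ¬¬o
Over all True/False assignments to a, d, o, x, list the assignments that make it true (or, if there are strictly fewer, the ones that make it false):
is false only for:
  a=False, d=False, o=False, x=False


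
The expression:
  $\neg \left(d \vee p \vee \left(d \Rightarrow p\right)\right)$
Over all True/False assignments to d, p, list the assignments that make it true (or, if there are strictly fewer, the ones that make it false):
is never true.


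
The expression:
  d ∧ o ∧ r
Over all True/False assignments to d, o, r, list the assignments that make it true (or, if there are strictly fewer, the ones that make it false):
is true only for:
  d=True, o=True, r=True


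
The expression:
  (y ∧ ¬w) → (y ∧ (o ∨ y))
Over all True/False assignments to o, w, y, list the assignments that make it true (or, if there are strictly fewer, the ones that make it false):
is always true.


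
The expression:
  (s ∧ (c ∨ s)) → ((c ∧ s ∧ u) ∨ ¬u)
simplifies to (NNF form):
c ∨ ¬s ∨ ¬u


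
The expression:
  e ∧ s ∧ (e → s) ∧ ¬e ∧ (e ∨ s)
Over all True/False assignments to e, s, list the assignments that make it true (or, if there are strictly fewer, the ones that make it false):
is never true.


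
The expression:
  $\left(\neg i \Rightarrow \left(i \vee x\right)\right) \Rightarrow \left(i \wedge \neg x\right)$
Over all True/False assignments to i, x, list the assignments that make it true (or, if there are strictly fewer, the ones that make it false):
is true only for:
  i=False, x=False;
  i=True, x=False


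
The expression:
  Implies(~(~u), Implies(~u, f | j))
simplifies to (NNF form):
True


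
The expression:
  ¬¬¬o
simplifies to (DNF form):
¬o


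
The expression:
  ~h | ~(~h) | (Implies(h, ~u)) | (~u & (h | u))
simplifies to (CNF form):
True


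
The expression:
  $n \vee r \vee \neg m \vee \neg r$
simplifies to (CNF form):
$\text{True}$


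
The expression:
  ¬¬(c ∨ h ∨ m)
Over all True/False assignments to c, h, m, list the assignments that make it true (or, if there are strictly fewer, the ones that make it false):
is false only for:
  c=False, h=False, m=False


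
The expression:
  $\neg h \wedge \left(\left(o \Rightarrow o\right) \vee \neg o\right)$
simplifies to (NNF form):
$\neg h$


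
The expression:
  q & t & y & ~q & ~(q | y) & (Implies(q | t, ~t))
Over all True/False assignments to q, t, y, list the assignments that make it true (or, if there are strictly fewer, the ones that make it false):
is never true.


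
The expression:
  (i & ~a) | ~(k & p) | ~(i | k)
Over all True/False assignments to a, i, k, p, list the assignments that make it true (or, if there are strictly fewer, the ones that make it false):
is false only for:
  a=False, i=False, k=True, p=True;
  a=True, i=False, k=True, p=True;
  a=True, i=True, k=True, p=True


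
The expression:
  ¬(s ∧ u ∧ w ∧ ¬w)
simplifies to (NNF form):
True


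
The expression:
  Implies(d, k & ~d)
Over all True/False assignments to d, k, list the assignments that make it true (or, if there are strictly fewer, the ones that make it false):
is true only for:
  d=False, k=False;
  d=False, k=True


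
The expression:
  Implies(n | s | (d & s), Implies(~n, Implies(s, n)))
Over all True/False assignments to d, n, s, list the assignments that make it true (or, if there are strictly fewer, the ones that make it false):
is false only for:
  d=False, n=False, s=True;
  d=True, n=False, s=True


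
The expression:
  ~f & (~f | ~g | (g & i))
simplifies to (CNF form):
~f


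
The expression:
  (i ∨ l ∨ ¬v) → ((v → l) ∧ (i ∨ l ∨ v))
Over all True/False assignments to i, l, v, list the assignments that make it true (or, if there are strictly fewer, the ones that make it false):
is false only for:
  i=False, l=False, v=False;
  i=True, l=False, v=True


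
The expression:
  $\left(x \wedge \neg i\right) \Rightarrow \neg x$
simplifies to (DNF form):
$i \vee \neg x$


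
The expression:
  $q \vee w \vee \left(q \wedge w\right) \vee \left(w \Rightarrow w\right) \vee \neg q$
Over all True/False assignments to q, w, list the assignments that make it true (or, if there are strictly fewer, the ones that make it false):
is always true.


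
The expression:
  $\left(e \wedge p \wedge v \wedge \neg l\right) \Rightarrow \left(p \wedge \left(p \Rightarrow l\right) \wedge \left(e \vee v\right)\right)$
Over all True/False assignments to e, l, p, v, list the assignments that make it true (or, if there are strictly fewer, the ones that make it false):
is false only for:
  e=True, l=False, p=True, v=True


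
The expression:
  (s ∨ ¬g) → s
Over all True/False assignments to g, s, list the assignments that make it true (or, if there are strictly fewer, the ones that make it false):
is false only for:
  g=False, s=False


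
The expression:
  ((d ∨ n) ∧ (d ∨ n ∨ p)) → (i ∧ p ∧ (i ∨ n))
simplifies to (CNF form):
(i ∨ ¬d) ∧ (i ∨ ¬n) ∧ (p ∨ ¬d) ∧ (p ∨ ¬n)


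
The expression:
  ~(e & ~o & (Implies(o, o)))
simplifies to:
o | ~e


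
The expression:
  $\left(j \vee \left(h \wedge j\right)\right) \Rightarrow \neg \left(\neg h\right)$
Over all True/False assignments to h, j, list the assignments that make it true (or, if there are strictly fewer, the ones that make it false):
is false only for:
  h=False, j=True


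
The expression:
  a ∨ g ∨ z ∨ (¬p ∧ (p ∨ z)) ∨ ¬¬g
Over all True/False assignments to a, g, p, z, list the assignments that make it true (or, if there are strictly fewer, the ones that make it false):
is false only for:
  a=False, g=False, p=False, z=False;
  a=False, g=False, p=True, z=False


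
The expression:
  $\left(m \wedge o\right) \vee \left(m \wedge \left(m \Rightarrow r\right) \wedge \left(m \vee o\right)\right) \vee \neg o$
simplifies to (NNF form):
$m \vee \neg o$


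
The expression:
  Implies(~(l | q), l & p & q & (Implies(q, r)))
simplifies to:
l | q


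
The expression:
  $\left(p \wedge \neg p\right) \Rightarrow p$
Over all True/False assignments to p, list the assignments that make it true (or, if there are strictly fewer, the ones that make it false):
is always true.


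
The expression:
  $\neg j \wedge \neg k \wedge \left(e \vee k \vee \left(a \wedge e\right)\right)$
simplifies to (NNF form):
$e \wedge \neg j \wedge \neg k$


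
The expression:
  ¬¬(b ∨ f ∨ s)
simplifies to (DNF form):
b ∨ f ∨ s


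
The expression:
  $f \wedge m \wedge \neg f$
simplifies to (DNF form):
$\text{False}$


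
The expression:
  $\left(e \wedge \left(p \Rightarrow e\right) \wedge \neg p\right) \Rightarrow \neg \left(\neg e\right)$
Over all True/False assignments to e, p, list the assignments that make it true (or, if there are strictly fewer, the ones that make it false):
is always true.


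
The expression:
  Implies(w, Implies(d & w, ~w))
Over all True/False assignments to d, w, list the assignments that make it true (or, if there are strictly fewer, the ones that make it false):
is false only for:
  d=True, w=True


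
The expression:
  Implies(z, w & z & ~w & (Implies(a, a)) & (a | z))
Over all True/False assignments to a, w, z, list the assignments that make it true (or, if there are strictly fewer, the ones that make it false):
is true only for:
  a=False, w=False, z=False;
  a=False, w=True, z=False;
  a=True, w=False, z=False;
  a=True, w=True, z=False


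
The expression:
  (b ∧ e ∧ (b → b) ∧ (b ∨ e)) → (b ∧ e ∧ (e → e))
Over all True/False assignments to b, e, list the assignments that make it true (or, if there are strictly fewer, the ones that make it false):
is always true.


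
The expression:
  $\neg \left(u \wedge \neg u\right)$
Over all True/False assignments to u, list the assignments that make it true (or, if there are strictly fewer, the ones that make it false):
is always true.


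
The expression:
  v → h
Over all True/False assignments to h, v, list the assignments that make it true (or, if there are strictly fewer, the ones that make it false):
is false only for:
  h=False, v=True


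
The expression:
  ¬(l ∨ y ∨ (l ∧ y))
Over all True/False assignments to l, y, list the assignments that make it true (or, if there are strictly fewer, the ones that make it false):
is true only for:
  l=False, y=False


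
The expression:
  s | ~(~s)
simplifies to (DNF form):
s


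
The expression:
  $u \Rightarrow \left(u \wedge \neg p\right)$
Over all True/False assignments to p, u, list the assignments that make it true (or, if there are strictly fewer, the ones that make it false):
is false only for:
  p=True, u=True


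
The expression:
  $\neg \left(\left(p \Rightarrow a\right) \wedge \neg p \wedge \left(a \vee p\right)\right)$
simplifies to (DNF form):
$p \vee \neg a$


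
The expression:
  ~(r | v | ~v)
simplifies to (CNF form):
False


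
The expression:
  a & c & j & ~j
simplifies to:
False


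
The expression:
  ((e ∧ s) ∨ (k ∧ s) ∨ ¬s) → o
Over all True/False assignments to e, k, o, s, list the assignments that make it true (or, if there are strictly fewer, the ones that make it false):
is false only for:
  e=False, k=False, o=False, s=False;
  e=False, k=True, o=False, s=False;
  e=False, k=True, o=False, s=True;
  e=True, k=False, o=False, s=False;
  e=True, k=False, o=False, s=True;
  e=True, k=True, o=False, s=False;
  e=True, k=True, o=False, s=True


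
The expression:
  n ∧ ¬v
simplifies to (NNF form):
n ∧ ¬v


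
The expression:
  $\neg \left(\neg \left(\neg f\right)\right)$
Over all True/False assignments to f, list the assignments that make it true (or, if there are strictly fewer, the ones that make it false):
is true only for:
  f=False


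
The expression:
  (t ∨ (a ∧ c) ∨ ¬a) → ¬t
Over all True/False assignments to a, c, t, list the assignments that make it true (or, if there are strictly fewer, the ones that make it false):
is true only for:
  a=False, c=False, t=False;
  a=False, c=True, t=False;
  a=True, c=False, t=False;
  a=True, c=True, t=False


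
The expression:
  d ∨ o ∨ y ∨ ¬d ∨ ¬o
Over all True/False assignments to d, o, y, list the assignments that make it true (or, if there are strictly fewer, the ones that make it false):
is always true.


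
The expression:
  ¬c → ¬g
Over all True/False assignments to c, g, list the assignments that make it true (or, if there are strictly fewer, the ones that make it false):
is false only for:
  c=False, g=True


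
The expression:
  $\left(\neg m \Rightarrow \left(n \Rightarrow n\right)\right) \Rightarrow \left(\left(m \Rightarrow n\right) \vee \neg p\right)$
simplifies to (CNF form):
$n \vee \neg m \vee \neg p$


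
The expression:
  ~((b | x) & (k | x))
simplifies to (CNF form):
~x & (~b | ~k)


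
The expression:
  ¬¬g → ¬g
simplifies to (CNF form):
¬g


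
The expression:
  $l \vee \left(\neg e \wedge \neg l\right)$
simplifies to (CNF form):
$l \vee \neg e$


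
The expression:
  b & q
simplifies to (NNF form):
b & q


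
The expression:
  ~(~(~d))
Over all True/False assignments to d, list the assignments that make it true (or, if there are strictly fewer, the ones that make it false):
is true only for:
  d=False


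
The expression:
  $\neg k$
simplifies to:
$\neg k$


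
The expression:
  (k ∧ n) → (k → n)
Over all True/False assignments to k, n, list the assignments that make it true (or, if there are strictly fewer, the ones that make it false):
is always true.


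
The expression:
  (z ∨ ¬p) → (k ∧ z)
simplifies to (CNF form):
(k ∨ ¬z) ∧ (p ∨ z)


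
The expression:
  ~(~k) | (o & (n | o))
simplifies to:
k | o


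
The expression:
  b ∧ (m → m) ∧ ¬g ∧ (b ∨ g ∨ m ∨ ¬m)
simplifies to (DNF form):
b ∧ ¬g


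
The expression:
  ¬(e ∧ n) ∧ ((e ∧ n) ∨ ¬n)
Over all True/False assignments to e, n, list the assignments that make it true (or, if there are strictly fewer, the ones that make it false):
is true only for:
  e=False, n=False;
  e=True, n=False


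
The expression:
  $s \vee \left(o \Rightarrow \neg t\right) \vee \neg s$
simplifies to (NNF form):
$\text{True}$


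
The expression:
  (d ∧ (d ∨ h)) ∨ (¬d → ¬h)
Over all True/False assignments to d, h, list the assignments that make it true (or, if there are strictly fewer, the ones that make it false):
is false only for:
  d=False, h=True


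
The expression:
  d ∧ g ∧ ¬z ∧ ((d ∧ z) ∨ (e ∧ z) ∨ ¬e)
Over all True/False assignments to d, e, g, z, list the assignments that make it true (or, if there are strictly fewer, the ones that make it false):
is true only for:
  d=True, e=False, g=True, z=False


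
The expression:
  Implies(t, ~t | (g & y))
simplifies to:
~t | (g & y)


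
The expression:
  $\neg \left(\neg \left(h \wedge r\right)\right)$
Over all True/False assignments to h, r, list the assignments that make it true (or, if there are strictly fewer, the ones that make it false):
is true only for:
  h=True, r=True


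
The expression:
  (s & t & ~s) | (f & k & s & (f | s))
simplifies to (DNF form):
f & k & s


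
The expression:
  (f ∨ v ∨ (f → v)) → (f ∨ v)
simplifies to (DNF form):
f ∨ v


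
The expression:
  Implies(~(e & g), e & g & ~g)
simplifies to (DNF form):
e & g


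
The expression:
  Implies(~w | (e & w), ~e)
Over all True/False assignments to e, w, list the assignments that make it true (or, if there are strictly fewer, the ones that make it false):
is true only for:
  e=False, w=False;
  e=False, w=True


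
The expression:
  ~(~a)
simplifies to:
a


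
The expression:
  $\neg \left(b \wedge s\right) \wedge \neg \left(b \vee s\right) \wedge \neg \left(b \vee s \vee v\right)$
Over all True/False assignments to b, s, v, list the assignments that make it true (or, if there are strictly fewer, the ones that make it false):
is true only for:
  b=False, s=False, v=False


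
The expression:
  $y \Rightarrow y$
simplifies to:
$\text{True}$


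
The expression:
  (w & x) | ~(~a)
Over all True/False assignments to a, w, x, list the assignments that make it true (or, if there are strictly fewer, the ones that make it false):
is false only for:
  a=False, w=False, x=False;
  a=False, w=False, x=True;
  a=False, w=True, x=False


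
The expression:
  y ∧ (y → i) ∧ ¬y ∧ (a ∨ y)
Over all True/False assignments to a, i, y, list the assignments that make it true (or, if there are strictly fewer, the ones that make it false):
is never true.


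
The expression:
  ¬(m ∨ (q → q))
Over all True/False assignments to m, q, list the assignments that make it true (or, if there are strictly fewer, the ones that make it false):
is never true.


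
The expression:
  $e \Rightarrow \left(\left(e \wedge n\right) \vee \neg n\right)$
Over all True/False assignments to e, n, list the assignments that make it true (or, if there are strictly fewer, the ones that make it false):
is always true.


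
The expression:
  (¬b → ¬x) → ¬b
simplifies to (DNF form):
¬b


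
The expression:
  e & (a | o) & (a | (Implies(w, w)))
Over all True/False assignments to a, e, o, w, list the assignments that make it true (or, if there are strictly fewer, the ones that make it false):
is true only for:
  a=False, e=True, o=True, w=False;
  a=False, e=True, o=True, w=True;
  a=True, e=True, o=False, w=False;
  a=True, e=True, o=False, w=True;
  a=True, e=True, o=True, w=False;
  a=True, e=True, o=True, w=True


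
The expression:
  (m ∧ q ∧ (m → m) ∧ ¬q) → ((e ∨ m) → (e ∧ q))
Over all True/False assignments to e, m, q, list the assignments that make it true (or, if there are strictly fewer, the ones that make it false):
is always true.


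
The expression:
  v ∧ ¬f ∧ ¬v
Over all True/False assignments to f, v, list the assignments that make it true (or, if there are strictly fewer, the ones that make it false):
is never true.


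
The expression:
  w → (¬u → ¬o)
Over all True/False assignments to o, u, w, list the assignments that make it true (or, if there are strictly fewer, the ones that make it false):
is false only for:
  o=True, u=False, w=True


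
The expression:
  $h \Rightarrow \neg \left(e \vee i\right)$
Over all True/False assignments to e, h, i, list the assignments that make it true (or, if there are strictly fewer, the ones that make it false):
is false only for:
  e=False, h=True, i=True;
  e=True, h=True, i=False;
  e=True, h=True, i=True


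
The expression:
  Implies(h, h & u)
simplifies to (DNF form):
u | ~h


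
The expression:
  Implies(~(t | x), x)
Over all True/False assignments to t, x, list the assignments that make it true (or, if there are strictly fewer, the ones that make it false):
is false only for:
  t=False, x=False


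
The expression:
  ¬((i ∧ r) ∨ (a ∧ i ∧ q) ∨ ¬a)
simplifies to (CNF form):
a ∧ (¬i ∨ ¬q) ∧ (¬i ∨ ¬r)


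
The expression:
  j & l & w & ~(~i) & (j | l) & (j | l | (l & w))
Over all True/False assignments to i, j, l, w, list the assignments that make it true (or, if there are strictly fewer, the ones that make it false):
is true only for:
  i=True, j=True, l=True, w=True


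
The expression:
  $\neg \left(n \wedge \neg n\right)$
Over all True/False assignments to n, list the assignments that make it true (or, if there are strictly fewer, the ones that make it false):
is always true.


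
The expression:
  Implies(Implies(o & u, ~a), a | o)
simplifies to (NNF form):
a | o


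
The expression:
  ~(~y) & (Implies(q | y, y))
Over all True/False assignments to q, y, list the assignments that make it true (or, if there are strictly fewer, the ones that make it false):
is true only for:
  q=False, y=True;
  q=True, y=True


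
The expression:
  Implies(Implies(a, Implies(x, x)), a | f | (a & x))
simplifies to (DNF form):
a | f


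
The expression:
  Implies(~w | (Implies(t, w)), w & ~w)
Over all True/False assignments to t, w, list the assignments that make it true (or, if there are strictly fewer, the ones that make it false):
is never true.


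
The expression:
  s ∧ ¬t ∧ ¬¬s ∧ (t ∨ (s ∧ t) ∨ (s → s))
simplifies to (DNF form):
s ∧ ¬t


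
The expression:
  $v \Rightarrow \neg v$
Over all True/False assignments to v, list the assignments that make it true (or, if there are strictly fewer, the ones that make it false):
is true only for:
  v=False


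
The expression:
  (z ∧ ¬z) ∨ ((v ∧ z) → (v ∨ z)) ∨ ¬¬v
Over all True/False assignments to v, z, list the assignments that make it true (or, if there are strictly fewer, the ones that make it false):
is always true.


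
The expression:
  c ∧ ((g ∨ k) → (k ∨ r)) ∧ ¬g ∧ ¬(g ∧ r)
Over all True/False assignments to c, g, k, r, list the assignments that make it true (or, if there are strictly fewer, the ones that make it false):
is true only for:
  c=True, g=False, k=False, r=False;
  c=True, g=False, k=False, r=True;
  c=True, g=False, k=True, r=False;
  c=True, g=False, k=True, r=True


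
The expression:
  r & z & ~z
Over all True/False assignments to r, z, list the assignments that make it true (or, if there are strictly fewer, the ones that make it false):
is never true.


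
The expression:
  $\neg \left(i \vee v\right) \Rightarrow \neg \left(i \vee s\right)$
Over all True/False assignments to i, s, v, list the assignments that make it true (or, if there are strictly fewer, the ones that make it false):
is false only for:
  i=False, s=True, v=False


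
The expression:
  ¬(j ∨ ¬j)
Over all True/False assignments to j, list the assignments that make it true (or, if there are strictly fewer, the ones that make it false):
is never true.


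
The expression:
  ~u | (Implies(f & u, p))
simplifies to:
p | ~f | ~u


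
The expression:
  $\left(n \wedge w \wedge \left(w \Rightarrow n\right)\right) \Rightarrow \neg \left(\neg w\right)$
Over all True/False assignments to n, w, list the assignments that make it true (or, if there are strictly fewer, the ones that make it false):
is always true.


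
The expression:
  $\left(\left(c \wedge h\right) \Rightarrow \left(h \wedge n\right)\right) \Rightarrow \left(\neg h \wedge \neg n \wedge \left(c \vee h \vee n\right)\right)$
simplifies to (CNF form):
$c \wedge \neg n$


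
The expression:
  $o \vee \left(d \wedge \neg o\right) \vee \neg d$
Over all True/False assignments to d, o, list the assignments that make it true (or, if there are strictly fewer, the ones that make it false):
is always true.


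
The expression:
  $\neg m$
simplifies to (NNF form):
$\neg m$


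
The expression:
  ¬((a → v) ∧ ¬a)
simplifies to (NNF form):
a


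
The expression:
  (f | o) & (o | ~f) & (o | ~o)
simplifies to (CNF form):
o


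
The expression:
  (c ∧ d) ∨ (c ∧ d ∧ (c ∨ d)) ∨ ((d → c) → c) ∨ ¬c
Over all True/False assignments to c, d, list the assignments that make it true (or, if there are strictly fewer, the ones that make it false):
is always true.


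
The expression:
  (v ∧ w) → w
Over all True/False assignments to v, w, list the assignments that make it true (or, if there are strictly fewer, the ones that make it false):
is always true.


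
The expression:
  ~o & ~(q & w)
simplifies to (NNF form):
~o & (~q | ~w)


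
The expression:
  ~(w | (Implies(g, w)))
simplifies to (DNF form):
g & ~w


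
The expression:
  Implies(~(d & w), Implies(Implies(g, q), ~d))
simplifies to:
w | ~d | (g & ~q)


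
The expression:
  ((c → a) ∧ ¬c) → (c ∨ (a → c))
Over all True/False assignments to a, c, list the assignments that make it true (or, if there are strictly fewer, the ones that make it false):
is false only for:
  a=True, c=False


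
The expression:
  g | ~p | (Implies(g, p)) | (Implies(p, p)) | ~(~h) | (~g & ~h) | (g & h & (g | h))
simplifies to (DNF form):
True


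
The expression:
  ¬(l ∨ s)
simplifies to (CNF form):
¬l ∧ ¬s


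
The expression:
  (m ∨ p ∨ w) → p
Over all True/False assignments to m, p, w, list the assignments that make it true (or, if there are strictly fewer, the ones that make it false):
is false only for:
  m=False, p=False, w=True;
  m=True, p=False, w=False;
  m=True, p=False, w=True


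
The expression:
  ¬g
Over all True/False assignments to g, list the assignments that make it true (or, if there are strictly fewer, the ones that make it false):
is true only for:
  g=False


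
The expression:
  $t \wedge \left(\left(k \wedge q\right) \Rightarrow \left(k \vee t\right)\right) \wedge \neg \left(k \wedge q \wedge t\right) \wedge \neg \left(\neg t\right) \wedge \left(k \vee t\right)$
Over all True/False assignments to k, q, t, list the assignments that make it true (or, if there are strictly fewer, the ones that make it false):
is true only for:
  k=False, q=False, t=True;
  k=False, q=True, t=True;
  k=True, q=False, t=True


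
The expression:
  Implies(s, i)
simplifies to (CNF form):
i | ~s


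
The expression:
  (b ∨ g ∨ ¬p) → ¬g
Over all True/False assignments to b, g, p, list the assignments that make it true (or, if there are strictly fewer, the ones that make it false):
is true only for:
  b=False, g=False, p=False;
  b=False, g=False, p=True;
  b=True, g=False, p=False;
  b=True, g=False, p=True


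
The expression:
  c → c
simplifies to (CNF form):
True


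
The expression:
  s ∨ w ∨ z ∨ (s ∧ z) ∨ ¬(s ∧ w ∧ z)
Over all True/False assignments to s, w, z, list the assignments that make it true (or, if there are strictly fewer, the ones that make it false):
is always true.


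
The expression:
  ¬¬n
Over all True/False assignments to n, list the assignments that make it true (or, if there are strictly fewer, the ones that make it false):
is true only for:
  n=True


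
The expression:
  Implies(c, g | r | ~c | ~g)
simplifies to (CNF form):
True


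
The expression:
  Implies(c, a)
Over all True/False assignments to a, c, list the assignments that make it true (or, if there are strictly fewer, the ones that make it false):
is false only for:
  a=False, c=True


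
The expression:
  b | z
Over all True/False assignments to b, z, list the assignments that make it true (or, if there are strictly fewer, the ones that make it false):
is false only for:
  b=False, z=False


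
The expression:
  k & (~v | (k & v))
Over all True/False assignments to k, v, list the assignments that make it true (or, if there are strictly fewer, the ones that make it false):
is true only for:
  k=True, v=False;
  k=True, v=True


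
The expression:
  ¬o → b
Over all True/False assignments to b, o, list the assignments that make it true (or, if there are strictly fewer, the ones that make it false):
is false only for:
  b=False, o=False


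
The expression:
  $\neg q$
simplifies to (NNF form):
$\neg q$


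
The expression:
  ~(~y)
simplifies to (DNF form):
y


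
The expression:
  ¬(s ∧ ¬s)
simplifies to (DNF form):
True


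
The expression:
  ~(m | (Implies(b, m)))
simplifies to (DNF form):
b & ~m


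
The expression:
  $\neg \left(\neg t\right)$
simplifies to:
$t$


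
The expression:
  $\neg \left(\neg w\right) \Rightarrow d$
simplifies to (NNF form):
$d \vee \neg w$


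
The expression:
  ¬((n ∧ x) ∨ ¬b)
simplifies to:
b ∧ (¬n ∨ ¬x)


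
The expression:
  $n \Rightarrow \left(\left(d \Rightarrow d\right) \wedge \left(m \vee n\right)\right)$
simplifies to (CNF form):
$\text{True}$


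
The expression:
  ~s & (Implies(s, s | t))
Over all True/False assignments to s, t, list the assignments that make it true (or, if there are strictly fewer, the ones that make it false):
is true only for:
  s=False, t=False;
  s=False, t=True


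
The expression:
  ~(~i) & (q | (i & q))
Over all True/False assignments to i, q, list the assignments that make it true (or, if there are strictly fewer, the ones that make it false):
is true only for:
  i=True, q=True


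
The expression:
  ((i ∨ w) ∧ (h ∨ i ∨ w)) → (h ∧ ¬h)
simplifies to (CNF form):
¬i ∧ ¬w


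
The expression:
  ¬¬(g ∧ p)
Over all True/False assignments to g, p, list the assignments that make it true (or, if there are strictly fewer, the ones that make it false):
is true only for:
  g=True, p=True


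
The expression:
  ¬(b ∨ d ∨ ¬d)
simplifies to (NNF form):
False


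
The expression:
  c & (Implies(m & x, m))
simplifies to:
c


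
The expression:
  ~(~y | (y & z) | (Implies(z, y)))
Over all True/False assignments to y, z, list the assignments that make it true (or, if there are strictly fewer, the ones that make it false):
is never true.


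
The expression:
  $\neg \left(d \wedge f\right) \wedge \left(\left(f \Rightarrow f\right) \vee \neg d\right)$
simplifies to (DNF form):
$\neg d \vee \neg f$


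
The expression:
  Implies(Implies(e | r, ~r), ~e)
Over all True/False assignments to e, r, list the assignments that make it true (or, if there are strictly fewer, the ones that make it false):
is false only for:
  e=True, r=False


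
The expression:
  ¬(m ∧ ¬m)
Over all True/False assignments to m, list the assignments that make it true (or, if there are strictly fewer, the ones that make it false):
is always true.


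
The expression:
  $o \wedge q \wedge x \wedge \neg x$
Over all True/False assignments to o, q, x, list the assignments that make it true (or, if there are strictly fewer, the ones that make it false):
is never true.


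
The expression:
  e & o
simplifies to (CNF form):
e & o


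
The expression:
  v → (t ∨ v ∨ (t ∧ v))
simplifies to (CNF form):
True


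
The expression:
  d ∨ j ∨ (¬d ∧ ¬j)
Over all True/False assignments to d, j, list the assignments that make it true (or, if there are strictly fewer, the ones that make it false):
is always true.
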